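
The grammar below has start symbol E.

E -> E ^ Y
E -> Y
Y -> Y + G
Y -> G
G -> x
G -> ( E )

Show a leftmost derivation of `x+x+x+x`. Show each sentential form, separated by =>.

E => Y => Y+G => Y+G+G => Y+G+G+G => G+G+G+G => x+G+G+G => x+x+G+G => x+x+x+G => x+x+x+x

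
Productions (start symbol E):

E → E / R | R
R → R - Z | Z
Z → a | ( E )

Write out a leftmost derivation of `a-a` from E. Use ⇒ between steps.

E⇒R⇒R-Z⇒Z-Z⇒a-Z⇒a-a

E ⇒ R   [E → R]
R ⇒ R-Z   [R → R - Z]
R-Z ⇒ Z-Z   [R → Z]
Z-Z ⇒ a-Z   [Z → a]
a-Z ⇒ a-a   [Z → a]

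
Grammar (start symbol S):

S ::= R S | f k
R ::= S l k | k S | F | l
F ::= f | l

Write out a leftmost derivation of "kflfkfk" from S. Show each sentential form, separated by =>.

S => RS   [S ::= R S]
RS => kSS   [R ::= k S]
kSS => kRSS   [S ::= R S]
kRSS => kFSS   [R ::= F]
kFSS => kfSS   [F ::= f]
kfSS => kfRSS   [S ::= R S]
kfRSS => kflSS   [R ::= l]
kflSS => kflfkS   [S ::= f k]
kflfkS => kflfkfk   [S ::= f k]

S => RS => kSS => kRSS => kFSS => kfSS => kfRSS => kflSS => kflfkS => kflfkfk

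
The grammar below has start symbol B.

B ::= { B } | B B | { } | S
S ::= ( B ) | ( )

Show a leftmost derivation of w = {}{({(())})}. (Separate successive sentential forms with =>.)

B => BB   [B ::= B B]
BB => {}B   [B ::= { }]
{}B => {}{B}   [B ::= { B }]
{}{B} => {}{S}   [B ::= S]
{}{S} => {}{(B)}   [S ::= ( B )]
{}{(B)} => {}{({B})}   [B ::= { B }]
{}{({B})} => {}{({S})}   [B ::= S]
{}{({S})} => {}{({(B)})}   [S ::= ( B )]
{}{({(B)})} => {}{({(S)})}   [B ::= S]
{}{({(S)})} => {}{({(())})}   [S ::= ( )]

B=>BB=>{}B=>{}{B}=>{}{S}=>{}{(B)}=>{}{({B})}=>{}{({S})}=>{}{({(B)})}=>{}{({(S)})}=>{}{({(())})}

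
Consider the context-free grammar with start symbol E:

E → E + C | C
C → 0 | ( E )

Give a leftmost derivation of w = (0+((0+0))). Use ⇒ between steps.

E ⇒ C   [E → C]
C ⇒ (E)   [C → ( E )]
(E) ⇒ (E+C)   [E → E + C]
(E+C) ⇒ (C+C)   [E → C]
(C+C) ⇒ (0+C)   [C → 0]
(0+C) ⇒ (0+(E))   [C → ( E )]
(0+(E)) ⇒ (0+(C))   [E → C]
(0+(C)) ⇒ (0+((E)))   [C → ( E )]
(0+((E))) ⇒ (0+((E+C)))   [E → E + C]
(0+((E+C))) ⇒ (0+((C+C)))   [E → C]
(0+((C+C))) ⇒ (0+((0+C)))   [C → 0]
(0+((0+C))) ⇒ (0+((0+0)))   [C → 0]

E ⇒ C ⇒ (E) ⇒ (E+C) ⇒ (C+C) ⇒ (0+C) ⇒ (0+(E)) ⇒ (0+(C)) ⇒ (0+((E))) ⇒ (0+((E+C))) ⇒ (0+((C+C))) ⇒ (0+((0+C))) ⇒ (0+((0+0)))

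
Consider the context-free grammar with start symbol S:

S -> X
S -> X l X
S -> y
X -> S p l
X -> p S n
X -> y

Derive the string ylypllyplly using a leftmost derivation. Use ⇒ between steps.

S ⇒ XlX ⇒ SpllX ⇒ XlXpllX ⇒ SpllXpllX ⇒ XlXpllXpllX ⇒ ylXpllXpllX ⇒ ylypllXpllX ⇒ ylypllypllX ⇒ ylypllyplly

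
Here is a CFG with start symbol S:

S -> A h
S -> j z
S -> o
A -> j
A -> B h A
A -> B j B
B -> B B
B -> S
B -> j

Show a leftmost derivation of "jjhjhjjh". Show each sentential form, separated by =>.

S => Ah => BjBh => SjBh => AhjBh => BhAhjBh => BBhAhjBh => jBhAhjBh => jjhAhjBh => jjhjhjBh => jjhjhjjh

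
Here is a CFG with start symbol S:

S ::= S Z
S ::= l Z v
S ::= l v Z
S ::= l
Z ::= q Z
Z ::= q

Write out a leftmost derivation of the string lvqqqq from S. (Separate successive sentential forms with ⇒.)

S ⇒ lvZ   [S ::= l v Z]
lvZ ⇒ lvqZ   [Z ::= q Z]
lvqZ ⇒ lvqqZ   [Z ::= q Z]
lvqqZ ⇒ lvqqqZ   [Z ::= q Z]
lvqqqZ ⇒ lvqqqq   [Z ::= q]

S ⇒ lvZ ⇒ lvqZ ⇒ lvqqZ ⇒ lvqqqZ ⇒ lvqqqq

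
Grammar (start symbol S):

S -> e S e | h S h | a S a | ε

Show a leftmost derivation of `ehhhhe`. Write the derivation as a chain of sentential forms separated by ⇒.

S ⇒ eSe ⇒ ehShe ⇒ ehhShhe ⇒ ehhhhe

S ⇒ eSe   [S -> e S e]
eSe ⇒ ehShe   [S -> h S h]
ehShe ⇒ ehhShhe   [S -> h S h]
ehhShhe ⇒ ehhhhe   [S -> ε]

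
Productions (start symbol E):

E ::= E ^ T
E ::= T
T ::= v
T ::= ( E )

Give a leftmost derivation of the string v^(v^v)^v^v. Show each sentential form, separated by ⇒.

E ⇒ E^T ⇒ E^T^T ⇒ E^T^T^T ⇒ T^T^T^T ⇒ v^T^T^T ⇒ v^(E)^T^T ⇒ v^(E^T)^T^T ⇒ v^(T^T)^T^T ⇒ v^(v^T)^T^T ⇒ v^(v^v)^T^T ⇒ v^(v^v)^v^T ⇒ v^(v^v)^v^v

E ⇒ E^T   [E ::= E ^ T]
E^T ⇒ E^T^T   [E ::= E ^ T]
E^T^T ⇒ E^T^T^T   [E ::= E ^ T]
E^T^T^T ⇒ T^T^T^T   [E ::= T]
T^T^T^T ⇒ v^T^T^T   [T ::= v]
v^T^T^T ⇒ v^(E)^T^T   [T ::= ( E )]
v^(E)^T^T ⇒ v^(E^T)^T^T   [E ::= E ^ T]
v^(E^T)^T^T ⇒ v^(T^T)^T^T   [E ::= T]
v^(T^T)^T^T ⇒ v^(v^T)^T^T   [T ::= v]
v^(v^T)^T^T ⇒ v^(v^v)^T^T   [T ::= v]
v^(v^v)^T^T ⇒ v^(v^v)^v^T   [T ::= v]
v^(v^v)^v^T ⇒ v^(v^v)^v^v   [T ::= v]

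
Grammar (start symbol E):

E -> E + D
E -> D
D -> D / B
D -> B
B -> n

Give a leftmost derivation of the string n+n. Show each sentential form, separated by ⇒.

E ⇒ E+D ⇒ D+D ⇒ B+D ⇒ n+D ⇒ n+B ⇒ n+n

E ⇒ E+D   [E -> E + D]
E+D ⇒ D+D   [E -> D]
D+D ⇒ B+D   [D -> B]
B+D ⇒ n+D   [B -> n]
n+D ⇒ n+B   [D -> B]
n+B ⇒ n+n   [B -> n]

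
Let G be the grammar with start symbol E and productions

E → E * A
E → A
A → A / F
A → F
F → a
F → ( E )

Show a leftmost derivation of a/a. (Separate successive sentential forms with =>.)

E => A => A/F => F/F => a/F => a/a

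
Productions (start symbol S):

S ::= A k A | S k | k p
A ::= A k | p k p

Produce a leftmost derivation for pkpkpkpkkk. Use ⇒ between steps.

S⇒Sk⇒AkAk⇒pkpkAk⇒pkpkAkk⇒pkpkAkkk⇒pkpkpkpkkk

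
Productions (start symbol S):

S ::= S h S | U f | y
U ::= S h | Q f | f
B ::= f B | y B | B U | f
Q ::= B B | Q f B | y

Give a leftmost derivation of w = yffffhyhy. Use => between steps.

S => ShS => ShShS => UfhShS => QffhShS => QfBffhShS => yfBffhShS => yffffhShS => yffffhyhS => yffffhyhy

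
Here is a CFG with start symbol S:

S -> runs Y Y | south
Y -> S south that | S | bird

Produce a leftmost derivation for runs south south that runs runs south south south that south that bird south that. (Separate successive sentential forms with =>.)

S => runs Y Y   [S -> runs Y Y]
runs Y Y => runs S south that Y   [Y -> S south that]
runs S south that Y => runs south south that Y   [S -> south]
runs south south that Y => runs south south that S south that   [Y -> S south that]
runs south south that S south that => runs south south that runs Y Y south that   [S -> runs Y Y]
runs south south that runs Y Y south that => runs south south that runs S south that Y south that   [Y -> S south that]
runs south south that runs S south that Y south that => runs south south that runs runs Y Y south that Y south that   [S -> runs Y Y]
runs south south that runs runs Y Y south that Y south that => runs south south that runs runs S Y south that Y south that   [Y -> S]
runs south south that runs runs S Y south that Y south that => runs south south that runs runs south Y south that Y south that   [S -> south]
runs south south that runs runs south Y south that Y south that => runs south south that runs runs south S south that south that Y south that   [Y -> S south that]
runs south south that runs runs south S south that south that Y south that => runs south south that runs runs south south south that south that Y south that   [S -> south]
runs south south that runs runs south south south that south that Y south that => runs south south that runs runs south south south that south that bird south that   [Y -> bird]

S => runs Y Y => runs S south that Y => runs south south that Y => runs south south that S south that => runs south south that runs Y Y south that => runs south south that runs S south that Y south that => runs south south that runs runs Y Y south that Y south that => runs south south that runs runs S Y south that Y south that => runs south south that runs runs south Y south that Y south that => runs south south that runs runs south S south that south that Y south that => runs south south that runs runs south south south that south that Y south that => runs south south that runs runs south south south that south that bird south that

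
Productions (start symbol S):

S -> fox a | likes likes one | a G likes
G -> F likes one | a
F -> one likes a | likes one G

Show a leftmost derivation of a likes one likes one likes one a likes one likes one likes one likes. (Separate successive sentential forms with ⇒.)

S ⇒ a G likes ⇒ a F likes one likes ⇒ a likes one G likes one likes ⇒ a likes one F likes one likes one likes ⇒ a likes one likes one G likes one likes one likes ⇒ a likes one likes one F likes one likes one likes one likes ⇒ a likes one likes one likes one G likes one likes one likes one likes ⇒ a likes one likes one likes one a likes one likes one likes one likes

S ⇒ a G likes   [S -> a G likes]
a G likes ⇒ a F likes one likes   [G -> F likes one]
a F likes one likes ⇒ a likes one G likes one likes   [F -> likes one G]
a likes one G likes one likes ⇒ a likes one F likes one likes one likes   [G -> F likes one]
a likes one F likes one likes one likes ⇒ a likes one likes one G likes one likes one likes   [F -> likes one G]
a likes one likes one G likes one likes one likes ⇒ a likes one likes one F likes one likes one likes one likes   [G -> F likes one]
a likes one likes one F likes one likes one likes one likes ⇒ a likes one likes one likes one G likes one likes one likes one likes   [F -> likes one G]
a likes one likes one likes one G likes one likes one likes one likes ⇒ a likes one likes one likes one a likes one likes one likes one likes   [G -> a]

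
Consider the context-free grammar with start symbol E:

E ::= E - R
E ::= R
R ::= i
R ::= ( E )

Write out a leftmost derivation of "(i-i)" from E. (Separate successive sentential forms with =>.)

E=>R=>(E)=>(E-R)=>(R-R)=>(i-R)=>(i-i)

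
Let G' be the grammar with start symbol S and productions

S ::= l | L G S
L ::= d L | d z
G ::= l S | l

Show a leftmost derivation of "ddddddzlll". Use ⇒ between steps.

S ⇒ LGS ⇒ dLGS ⇒ ddLGS ⇒ dddLGS ⇒ ddddLGS ⇒ dddddLGS ⇒ ddddddzGS ⇒ ddddddzlSS ⇒ ddddddzllS ⇒ ddddddzlll

S ⇒ LGS   [S ::= L G S]
LGS ⇒ dLGS   [L ::= d L]
dLGS ⇒ ddLGS   [L ::= d L]
ddLGS ⇒ dddLGS   [L ::= d L]
dddLGS ⇒ ddddLGS   [L ::= d L]
ddddLGS ⇒ dddddLGS   [L ::= d L]
dddddLGS ⇒ ddddddzGS   [L ::= d z]
ddddddzGS ⇒ ddddddzlSS   [G ::= l S]
ddddddzlSS ⇒ ddddddzllS   [S ::= l]
ddddddzllS ⇒ ddddddzlll   [S ::= l]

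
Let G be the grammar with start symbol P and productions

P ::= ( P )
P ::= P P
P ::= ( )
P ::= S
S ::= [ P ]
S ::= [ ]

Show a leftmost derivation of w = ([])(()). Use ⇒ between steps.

P⇒PP⇒(P)P⇒(S)P⇒([])P⇒([])(P)⇒([])(())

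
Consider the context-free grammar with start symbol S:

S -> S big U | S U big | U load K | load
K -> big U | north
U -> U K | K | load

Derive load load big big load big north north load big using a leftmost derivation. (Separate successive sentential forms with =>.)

S => S U big   [S -> S U big]
S U big => U load K U big   [S -> U load K]
U load K U big => load load K U big   [U -> load]
load load K U big => load load big U U big   [K -> big U]
load load big U U big => load load big K U big   [U -> K]
load load big K U big => load load big big U U big   [K -> big U]
load load big big U U big => load load big big U K U big   [U -> U K]
load load big big U K U big => load load big big U K K U big   [U -> U K]
load load big big U K K U big => load load big big load K K U big   [U -> load]
load load big big load K K U big => load load big big load big U K U big   [K -> big U]
load load big big load big U K U big => load load big big load big K K U big   [U -> K]
load load big big load big K K U big => load load big big load big north K U big   [K -> north]
load load big big load big north K U big => load load big big load big north north U big   [K -> north]
load load big big load big north north U big => load load big big load big north north load big   [U -> load]

S => S U big => U load K U big => load load K U big => load load big U U big => load load big K U big => load load big big U U big => load load big big U K U big => load load big big U K K U big => load load big big load K K U big => load load big big load big U K U big => load load big big load big K K U big => load load big big load big north K U big => load load big big load big north north U big => load load big big load big north north load big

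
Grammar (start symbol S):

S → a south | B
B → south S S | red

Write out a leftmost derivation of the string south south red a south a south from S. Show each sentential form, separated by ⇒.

S ⇒ B ⇒ south S S ⇒ south B S ⇒ south south S S S ⇒ south south B S S ⇒ south south red S S ⇒ south south red a south S ⇒ south south red a south a south

S ⇒ B   [S → B]
B ⇒ south S S   [B → south S S]
south S S ⇒ south B S   [S → B]
south B S ⇒ south south S S S   [B → south S S]
south south S S S ⇒ south south B S S   [S → B]
south south B S S ⇒ south south red S S   [B → red]
south south red S S ⇒ south south red a south S   [S → a south]
south south red a south S ⇒ south south red a south a south   [S → a south]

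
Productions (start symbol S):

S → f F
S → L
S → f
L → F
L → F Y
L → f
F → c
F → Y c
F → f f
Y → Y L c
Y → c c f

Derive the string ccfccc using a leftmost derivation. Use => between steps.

S => L   [S → L]
L => F   [L → F]
F => Yc   [F → Y c]
Yc => YLcc   [Y → Y L c]
YLcc => ccfLcc   [Y → c c f]
ccfLcc => ccfFcc   [L → F]
ccfFcc => ccfccc   [F → c]

S => L => F => Yc => YLcc => ccfLcc => ccfFcc => ccfccc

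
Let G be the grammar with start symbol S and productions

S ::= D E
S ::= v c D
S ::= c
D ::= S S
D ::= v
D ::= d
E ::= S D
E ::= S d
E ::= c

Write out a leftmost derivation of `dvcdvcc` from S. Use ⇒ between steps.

S⇒DE⇒SSE⇒DESE⇒dESE⇒dSDSE⇒dvcDDSE⇒dvcdDSE⇒dvcdvSE⇒dvcdvcE⇒dvcdvcc

S ⇒ DE   [S ::= D E]
DE ⇒ SSE   [D ::= S S]
SSE ⇒ DESE   [S ::= D E]
DESE ⇒ dESE   [D ::= d]
dESE ⇒ dSDSE   [E ::= S D]
dSDSE ⇒ dvcDDSE   [S ::= v c D]
dvcDDSE ⇒ dvcdDSE   [D ::= d]
dvcdDSE ⇒ dvcdvSE   [D ::= v]
dvcdvSE ⇒ dvcdvcE   [S ::= c]
dvcdvcE ⇒ dvcdvcc   [E ::= c]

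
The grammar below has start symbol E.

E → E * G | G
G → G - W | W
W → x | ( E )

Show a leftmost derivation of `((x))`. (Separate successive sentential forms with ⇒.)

E ⇒ G   [E → G]
G ⇒ W   [G → W]
W ⇒ (E)   [W → ( E )]
(E) ⇒ (G)   [E → G]
(G) ⇒ (W)   [G → W]
(W) ⇒ ((E))   [W → ( E )]
((E)) ⇒ ((G))   [E → G]
((G)) ⇒ ((W))   [G → W]
((W)) ⇒ ((x))   [W → x]

E ⇒ G ⇒ W ⇒ (E) ⇒ (G) ⇒ (W) ⇒ ((E)) ⇒ ((G)) ⇒ ((W)) ⇒ ((x))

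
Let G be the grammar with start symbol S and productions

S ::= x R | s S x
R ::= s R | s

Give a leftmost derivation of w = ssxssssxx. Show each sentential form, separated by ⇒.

S ⇒ sSx   [S ::= s S x]
sSx ⇒ ssSxx   [S ::= s S x]
ssSxx ⇒ ssxRxx   [S ::= x R]
ssxRxx ⇒ ssxsRxx   [R ::= s R]
ssxsRxx ⇒ ssxssRxx   [R ::= s R]
ssxssRxx ⇒ ssxsssRxx   [R ::= s R]
ssxsssRxx ⇒ ssxssssxx   [R ::= s]

S ⇒ sSx ⇒ ssSxx ⇒ ssxRxx ⇒ ssxsRxx ⇒ ssxssRxx ⇒ ssxsssRxx ⇒ ssxssssxx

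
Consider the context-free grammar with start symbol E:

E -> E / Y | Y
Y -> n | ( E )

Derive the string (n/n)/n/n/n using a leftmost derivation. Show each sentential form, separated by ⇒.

E ⇒ E/Y   [E -> E / Y]
E/Y ⇒ E/Y/Y   [E -> E / Y]
E/Y/Y ⇒ E/Y/Y/Y   [E -> E / Y]
E/Y/Y/Y ⇒ Y/Y/Y/Y   [E -> Y]
Y/Y/Y/Y ⇒ (E)/Y/Y/Y   [Y -> ( E )]
(E)/Y/Y/Y ⇒ (E/Y)/Y/Y/Y   [E -> E / Y]
(E/Y)/Y/Y/Y ⇒ (Y/Y)/Y/Y/Y   [E -> Y]
(Y/Y)/Y/Y/Y ⇒ (n/Y)/Y/Y/Y   [Y -> n]
(n/Y)/Y/Y/Y ⇒ (n/n)/Y/Y/Y   [Y -> n]
(n/n)/Y/Y/Y ⇒ (n/n)/n/Y/Y   [Y -> n]
(n/n)/n/Y/Y ⇒ (n/n)/n/n/Y   [Y -> n]
(n/n)/n/n/Y ⇒ (n/n)/n/n/n   [Y -> n]

E ⇒ E/Y ⇒ E/Y/Y ⇒ E/Y/Y/Y ⇒ Y/Y/Y/Y ⇒ (E)/Y/Y/Y ⇒ (E/Y)/Y/Y/Y ⇒ (Y/Y)/Y/Y/Y ⇒ (n/Y)/Y/Y/Y ⇒ (n/n)/Y/Y/Y ⇒ (n/n)/n/Y/Y ⇒ (n/n)/n/n/Y ⇒ (n/n)/n/n/n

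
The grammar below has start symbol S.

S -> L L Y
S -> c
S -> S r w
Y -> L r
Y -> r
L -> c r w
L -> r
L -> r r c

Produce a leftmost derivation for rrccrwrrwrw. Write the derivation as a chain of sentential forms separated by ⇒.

S ⇒ Srw   [S -> S r w]
Srw ⇒ Srwrw   [S -> S r w]
Srwrw ⇒ LLYrwrw   [S -> L L Y]
LLYrwrw ⇒ rrcLYrwrw   [L -> r r c]
rrcLYrwrw ⇒ rrccrwYrwrw   [L -> c r w]
rrccrwYrwrw ⇒ rrccrwrrwrw   [Y -> r]

S ⇒ Srw ⇒ Srwrw ⇒ LLYrwrw ⇒ rrcLYrwrw ⇒ rrccrwYrwrw ⇒ rrccrwrrwrw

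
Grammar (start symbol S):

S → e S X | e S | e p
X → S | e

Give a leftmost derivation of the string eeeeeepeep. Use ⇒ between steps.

S ⇒ eSX ⇒ eeSX ⇒ eeeSXX ⇒ eeeeSXX ⇒ eeeeeSXX ⇒ eeeeeepXX ⇒ eeeeeepeX ⇒ eeeeeepeS ⇒ eeeeeepeep

S ⇒ eSX   [S → e S X]
eSX ⇒ eeSX   [S → e S]
eeSX ⇒ eeeSXX   [S → e S X]
eeeSXX ⇒ eeeeSXX   [S → e S]
eeeeSXX ⇒ eeeeeSXX   [S → e S]
eeeeeSXX ⇒ eeeeeepXX   [S → e p]
eeeeeepXX ⇒ eeeeeepeX   [X → e]
eeeeeepeX ⇒ eeeeeepeS   [X → S]
eeeeeepeS ⇒ eeeeeepeep   [S → e p]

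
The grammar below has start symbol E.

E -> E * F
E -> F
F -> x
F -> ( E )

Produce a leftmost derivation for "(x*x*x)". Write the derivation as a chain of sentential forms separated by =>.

E => F   [E -> F]
F => (E)   [F -> ( E )]
(E) => (E*F)   [E -> E * F]
(E*F) => (E*F*F)   [E -> E * F]
(E*F*F) => (F*F*F)   [E -> F]
(F*F*F) => (x*F*F)   [F -> x]
(x*F*F) => (x*x*F)   [F -> x]
(x*x*F) => (x*x*x)   [F -> x]

E=>F=>(E)=>(E*F)=>(E*F*F)=>(F*F*F)=>(x*F*F)=>(x*x*F)=>(x*x*x)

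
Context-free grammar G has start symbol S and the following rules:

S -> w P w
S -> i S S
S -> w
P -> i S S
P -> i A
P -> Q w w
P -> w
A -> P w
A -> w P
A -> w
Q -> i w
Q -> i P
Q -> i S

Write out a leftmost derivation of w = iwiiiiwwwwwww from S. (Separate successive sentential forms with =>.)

S => iSS => iwPwS => iwiSSwS => iwiiSSSwS => iwiiiSSSSwS => iwiiiiSSSSSwS => iwiiiiwSSSSwS => iwiiiiwwSSSwS => iwiiiiwwwSSwS => iwiiiiwwwwSwS => iwiiiiwwwwwwS => iwiiiiwwwwwww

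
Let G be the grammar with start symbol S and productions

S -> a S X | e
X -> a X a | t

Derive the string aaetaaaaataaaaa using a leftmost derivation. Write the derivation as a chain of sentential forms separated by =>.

S=>aSX=>aaSXX=>aaeXX=>aaetX=>aaetaXa=>aaetaaXaa=>aaetaaaXaaa=>aaetaaaaXaaaa=>aaetaaaaaXaaaaa=>aaetaaaaataaaaa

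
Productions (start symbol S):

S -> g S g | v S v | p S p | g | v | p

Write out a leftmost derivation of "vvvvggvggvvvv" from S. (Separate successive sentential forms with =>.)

S => vSv => vvSvv => vvvSvvv => vvvvSvvvv => vvvvgSgvvvv => vvvvggSggvvvv => vvvvggvggvvvv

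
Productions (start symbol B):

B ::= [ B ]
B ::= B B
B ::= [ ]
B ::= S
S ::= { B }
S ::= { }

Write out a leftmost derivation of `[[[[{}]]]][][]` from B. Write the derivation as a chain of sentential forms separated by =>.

B => BB => BBB => [B]BB => [[B]]BB => [[[B]]]BB => [[[[B]]]]BB => [[[[S]]]]BB => [[[[{}]]]]BB => [[[[{}]]]][]B => [[[[{}]]]][][]

B => BB   [B ::= B B]
BB => BBB   [B ::= B B]
BBB => [B]BB   [B ::= [ B ]]
[B]BB => [[B]]BB   [B ::= [ B ]]
[[B]]BB => [[[B]]]BB   [B ::= [ B ]]
[[[B]]]BB => [[[[B]]]]BB   [B ::= [ B ]]
[[[[B]]]]BB => [[[[S]]]]BB   [B ::= S]
[[[[S]]]]BB => [[[[{}]]]]BB   [S ::= { }]
[[[[{}]]]]BB => [[[[{}]]]][]B   [B ::= [ ]]
[[[[{}]]]][]B => [[[[{}]]]][][]   [B ::= [ ]]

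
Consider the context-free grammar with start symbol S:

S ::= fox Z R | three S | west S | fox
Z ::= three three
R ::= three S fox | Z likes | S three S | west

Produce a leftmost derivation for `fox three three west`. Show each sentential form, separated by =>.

S => fox Z R => fox three three R => fox three three west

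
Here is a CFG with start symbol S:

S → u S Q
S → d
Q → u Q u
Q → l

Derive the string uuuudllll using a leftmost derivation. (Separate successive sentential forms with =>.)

S => uSQ => uuSQQ => uuuSQQQ => uuuuSQQQQ => uuuudQQQQ => uuuudlQQQ => uuuudllQQ => uuuudlllQ => uuuudllll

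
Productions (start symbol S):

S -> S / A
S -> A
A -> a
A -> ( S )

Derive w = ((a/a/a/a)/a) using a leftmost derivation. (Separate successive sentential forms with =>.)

S => A => (S) => (S/A) => (A/A) => ((S)/A) => ((S/A)/A) => ((S/A/A)/A) => ((S/A/A/A)/A) => ((A/A/A/A)/A) => ((a/A/A/A)/A) => ((a/a/A/A)/A) => ((a/a/a/A)/A) => ((a/a/a/a)/A) => ((a/a/a/a)/a)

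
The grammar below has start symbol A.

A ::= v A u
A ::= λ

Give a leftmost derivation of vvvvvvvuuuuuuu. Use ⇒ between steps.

A⇒vAu⇒vvAuu⇒vvvAuuu⇒vvvvAuuuu⇒vvvvvAuuuuu⇒vvvvvvAuuuuuu⇒vvvvvvvAuuuuuuu⇒vvvvvvvuuuuuuu

A ⇒ vAu   [A ::= v A u]
vAu ⇒ vvAuu   [A ::= v A u]
vvAuu ⇒ vvvAuuu   [A ::= v A u]
vvvAuuu ⇒ vvvvAuuuu   [A ::= v A u]
vvvvAuuuu ⇒ vvvvvAuuuuu   [A ::= v A u]
vvvvvAuuuuu ⇒ vvvvvvAuuuuuu   [A ::= v A u]
vvvvvvAuuuuuu ⇒ vvvvvvvAuuuuuuu   [A ::= v A u]
vvvvvvvAuuuuuuu ⇒ vvvvvvvuuuuuuu   [A ::= λ]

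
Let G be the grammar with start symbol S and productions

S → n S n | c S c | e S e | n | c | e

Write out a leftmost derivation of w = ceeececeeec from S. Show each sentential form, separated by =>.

S => cSc => ceSec => ceeSeec => ceeeSeeec => ceeecSceeec => ceeececeeec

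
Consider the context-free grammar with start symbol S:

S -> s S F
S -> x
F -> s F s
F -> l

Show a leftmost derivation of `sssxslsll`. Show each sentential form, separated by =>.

S=>sSF=>ssSFF=>sssSFFF=>sssxFFF=>sssxsFsFF=>sssxslsFF=>sssxslslF=>sssxslsll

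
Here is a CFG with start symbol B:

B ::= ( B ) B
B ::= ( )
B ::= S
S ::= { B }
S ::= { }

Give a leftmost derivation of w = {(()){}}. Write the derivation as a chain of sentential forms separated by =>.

B => S => {B} => {(B)B} => {(())B} => {(())S} => {(()){}}

B => S   [B ::= S]
S => {B}   [S ::= { B }]
{B} => {(B)B}   [B ::= ( B ) B]
{(B)B} => {(())B}   [B ::= ( )]
{(())B} => {(())S}   [B ::= S]
{(())S} => {(()){}}   [S ::= { }]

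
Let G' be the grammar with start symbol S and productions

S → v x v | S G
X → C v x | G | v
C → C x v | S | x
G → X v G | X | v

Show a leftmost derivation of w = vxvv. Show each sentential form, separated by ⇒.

S⇒SG⇒vxvG⇒vxvX⇒vxvv

S ⇒ SG   [S → S G]
SG ⇒ vxvG   [S → v x v]
vxvG ⇒ vxvX   [G → X]
vxvX ⇒ vxvv   [X → v]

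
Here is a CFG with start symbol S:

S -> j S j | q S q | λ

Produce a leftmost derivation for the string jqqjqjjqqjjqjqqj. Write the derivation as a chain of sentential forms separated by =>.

S=>jSj=>jqSqj=>jqqSqqj=>jqqjSjqqj=>jqqjqSqjqqj=>jqqjqjSjqjqqj=>jqqjqjjSjjqjqqj=>jqqjqjjqSqjjqjqqj=>jqqjqjjqqjjqjqqj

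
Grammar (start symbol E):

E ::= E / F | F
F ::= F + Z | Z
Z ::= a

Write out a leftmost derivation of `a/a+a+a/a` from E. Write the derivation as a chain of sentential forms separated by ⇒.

E ⇒ E/F ⇒ E/F/F ⇒ F/F/F ⇒ Z/F/F ⇒ a/F/F ⇒ a/F+Z/F ⇒ a/F+Z+Z/F ⇒ a/Z+Z+Z/F ⇒ a/a+Z+Z/F ⇒ a/a+a+Z/F ⇒ a/a+a+a/F ⇒ a/a+a+a/Z ⇒ a/a+a+a/a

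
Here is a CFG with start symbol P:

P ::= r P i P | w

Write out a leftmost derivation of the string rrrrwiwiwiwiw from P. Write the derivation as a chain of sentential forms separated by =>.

P=>rPiP=>rrPiPiP=>rrrPiPiPiP=>rrrrPiPiPiPiP=>rrrrwiPiPiPiP=>rrrrwiwiPiPiP=>rrrrwiwiwiPiP=>rrrrwiwiwiwiP=>rrrrwiwiwiwiw

P => rPiP   [P ::= r P i P]
rPiP => rrPiPiP   [P ::= r P i P]
rrPiPiP => rrrPiPiPiP   [P ::= r P i P]
rrrPiPiPiP => rrrrPiPiPiPiP   [P ::= r P i P]
rrrrPiPiPiPiP => rrrrwiPiPiPiP   [P ::= w]
rrrrwiPiPiPiP => rrrrwiwiPiPiP   [P ::= w]
rrrrwiwiPiPiP => rrrrwiwiwiPiP   [P ::= w]
rrrrwiwiwiPiP => rrrrwiwiwiwiP   [P ::= w]
rrrrwiwiwiwiP => rrrrwiwiwiwiw   [P ::= w]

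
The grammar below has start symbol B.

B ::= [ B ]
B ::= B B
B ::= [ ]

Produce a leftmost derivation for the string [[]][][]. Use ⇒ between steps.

B⇒BB⇒BBB⇒[B]BB⇒[[]]BB⇒[[]][]B⇒[[]][][]

B ⇒ BB   [B ::= B B]
BB ⇒ BBB   [B ::= B B]
BBB ⇒ [B]BB   [B ::= [ B ]]
[B]BB ⇒ [[]]BB   [B ::= [ ]]
[[]]BB ⇒ [[]][]B   [B ::= [ ]]
[[]][]B ⇒ [[]][][]   [B ::= [ ]]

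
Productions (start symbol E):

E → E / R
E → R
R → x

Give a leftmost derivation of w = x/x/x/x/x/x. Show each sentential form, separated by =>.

E => E/R => E/R/R => E/R/R/R => E/R/R/R/R => E/R/R/R/R/R => R/R/R/R/R/R => x/R/R/R/R/R => x/x/R/R/R/R => x/x/x/R/R/R => x/x/x/x/R/R => x/x/x/x/x/R => x/x/x/x/x/x

E => E/R   [E → E / R]
E/R => E/R/R   [E → E / R]
E/R/R => E/R/R/R   [E → E / R]
E/R/R/R => E/R/R/R/R   [E → E / R]
E/R/R/R/R => E/R/R/R/R/R   [E → E / R]
E/R/R/R/R/R => R/R/R/R/R/R   [E → R]
R/R/R/R/R/R => x/R/R/R/R/R   [R → x]
x/R/R/R/R/R => x/x/R/R/R/R   [R → x]
x/x/R/R/R/R => x/x/x/R/R/R   [R → x]
x/x/x/R/R/R => x/x/x/x/R/R   [R → x]
x/x/x/x/R/R => x/x/x/x/x/R   [R → x]
x/x/x/x/x/R => x/x/x/x/x/x   [R → x]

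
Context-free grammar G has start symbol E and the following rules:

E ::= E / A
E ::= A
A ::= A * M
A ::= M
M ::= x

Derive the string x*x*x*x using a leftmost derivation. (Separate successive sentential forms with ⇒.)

E ⇒ A ⇒ A*M ⇒ A*M*M ⇒ A*M*M*M ⇒ M*M*M*M ⇒ x*M*M*M ⇒ x*x*M*M ⇒ x*x*x*M ⇒ x*x*x*x

E ⇒ A   [E ::= A]
A ⇒ A*M   [A ::= A * M]
A*M ⇒ A*M*M   [A ::= A * M]
A*M*M ⇒ A*M*M*M   [A ::= A * M]
A*M*M*M ⇒ M*M*M*M   [A ::= M]
M*M*M*M ⇒ x*M*M*M   [M ::= x]
x*M*M*M ⇒ x*x*M*M   [M ::= x]
x*x*M*M ⇒ x*x*x*M   [M ::= x]
x*x*x*M ⇒ x*x*x*x   [M ::= x]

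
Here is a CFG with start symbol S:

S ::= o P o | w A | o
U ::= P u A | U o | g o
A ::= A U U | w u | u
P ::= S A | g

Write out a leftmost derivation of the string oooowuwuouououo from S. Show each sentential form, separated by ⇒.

S ⇒ oPo ⇒ oSAo ⇒ ooPoAo ⇒ ooSAoAo ⇒ oooPoAoAo ⇒ oooSAoAoAo ⇒ ooooPoAoAoAo ⇒ ooooSAoAoAoAo ⇒ oooowAAoAoAoAo ⇒ oooowuAoAoAoAo ⇒ oooowuwuoAoAoAo ⇒ oooowuwuouoAoAo ⇒ oooowuwuououoAo ⇒ oooowuwuouououo

S ⇒ oPo   [S ::= o P o]
oPo ⇒ oSAo   [P ::= S A]
oSAo ⇒ ooPoAo   [S ::= o P o]
ooPoAo ⇒ ooSAoAo   [P ::= S A]
ooSAoAo ⇒ oooPoAoAo   [S ::= o P o]
oooPoAoAo ⇒ oooSAoAoAo   [P ::= S A]
oooSAoAoAo ⇒ ooooPoAoAoAo   [S ::= o P o]
ooooPoAoAoAo ⇒ ooooSAoAoAoAo   [P ::= S A]
ooooSAoAoAoAo ⇒ oooowAAoAoAoAo   [S ::= w A]
oooowAAoAoAoAo ⇒ oooowuAoAoAoAo   [A ::= u]
oooowuAoAoAoAo ⇒ oooowuwuoAoAoAo   [A ::= w u]
oooowuwuoAoAoAo ⇒ oooowuwuouoAoAo   [A ::= u]
oooowuwuouoAoAo ⇒ oooowuwuououoAo   [A ::= u]
oooowuwuououoAo ⇒ oooowuwuouououo   [A ::= u]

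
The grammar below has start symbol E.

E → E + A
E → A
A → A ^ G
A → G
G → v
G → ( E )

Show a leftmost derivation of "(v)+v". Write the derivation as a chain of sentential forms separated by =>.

E => E+A => A+A => G+A => (E)+A => (A)+A => (G)+A => (v)+A => (v)+G => (v)+v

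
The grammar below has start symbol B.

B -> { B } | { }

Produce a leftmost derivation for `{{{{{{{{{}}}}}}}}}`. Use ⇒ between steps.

B⇒{B}⇒{{B}}⇒{{{B}}}⇒{{{{B}}}}⇒{{{{{B}}}}}⇒{{{{{{B}}}}}}⇒{{{{{{{B}}}}}}}⇒{{{{{{{{B}}}}}}}}⇒{{{{{{{{{}}}}}}}}}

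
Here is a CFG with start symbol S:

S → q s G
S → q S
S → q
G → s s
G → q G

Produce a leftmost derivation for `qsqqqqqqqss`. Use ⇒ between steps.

S⇒qsG⇒qsqG⇒qsqqG⇒qsqqqG⇒qsqqqqG⇒qsqqqqqG⇒qsqqqqqqG⇒qsqqqqqqqG⇒qsqqqqqqqss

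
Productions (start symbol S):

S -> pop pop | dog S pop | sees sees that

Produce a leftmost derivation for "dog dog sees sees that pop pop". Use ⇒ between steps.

S ⇒ dog S pop ⇒ dog dog S pop pop ⇒ dog dog sees sees that pop pop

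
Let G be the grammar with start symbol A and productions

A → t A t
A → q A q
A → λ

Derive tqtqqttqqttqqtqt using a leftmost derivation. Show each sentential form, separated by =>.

A => tAt => tqAqt => tqtAtqt => tqtqAqtqt => tqtqqAqqtqt => tqtqqtAtqqtqt => tqtqqttAttqqtqt => tqtqqttqAqttqqtqt => tqtqqttqqttqqtqt

A => tAt   [A → t A t]
tAt => tqAqt   [A → q A q]
tqAqt => tqtAtqt   [A → t A t]
tqtAtqt => tqtqAqtqt   [A → q A q]
tqtqAqtqt => tqtqqAqqtqt   [A → q A q]
tqtqqAqqtqt => tqtqqtAtqqtqt   [A → t A t]
tqtqqtAtqqtqt => tqtqqttAttqqtqt   [A → t A t]
tqtqqttAttqqtqt => tqtqqttqAqttqqtqt   [A → q A q]
tqtqqttqAqttqqtqt => tqtqqttqqttqqtqt   [A → λ]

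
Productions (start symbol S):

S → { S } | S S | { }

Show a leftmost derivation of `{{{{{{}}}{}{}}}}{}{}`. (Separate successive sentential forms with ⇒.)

S ⇒ SS   [S → S S]
SS ⇒ SSS   [S → S S]
SSS ⇒ {S}SS   [S → { S }]
{S}SS ⇒ {{S}}SS   [S → { S }]
{{S}}SS ⇒ {{{S}}}SS   [S → { S }]
{{{S}}}SS ⇒ {{{SS}}}SS   [S → S S]
{{{SS}}}SS ⇒ {{{SSS}}}SS   [S → S S]
{{{SSS}}}SS ⇒ {{{{S}SS}}}SS   [S → { S }]
{{{{S}SS}}}SS ⇒ {{{{{S}}SS}}}SS   [S → { S }]
{{{{{S}}SS}}}SS ⇒ {{{{{{}}}SS}}}SS   [S → { }]
{{{{{{}}}SS}}}SS ⇒ {{{{{{}}}{}S}}}SS   [S → { }]
{{{{{{}}}{}S}}}SS ⇒ {{{{{{}}}{}{}}}}SS   [S → { }]
{{{{{{}}}{}{}}}}SS ⇒ {{{{{{}}}{}{}}}}{}S   [S → { }]
{{{{{{}}}{}{}}}}{}S ⇒ {{{{{{}}}{}{}}}}{}{}   [S → { }]

S ⇒ SS ⇒ SSS ⇒ {S}SS ⇒ {{S}}SS ⇒ {{{S}}}SS ⇒ {{{SS}}}SS ⇒ {{{SSS}}}SS ⇒ {{{{S}SS}}}SS ⇒ {{{{{S}}SS}}}SS ⇒ {{{{{{}}}SS}}}SS ⇒ {{{{{{}}}{}S}}}SS ⇒ {{{{{{}}}{}{}}}}SS ⇒ {{{{{{}}}{}{}}}}{}S ⇒ {{{{{{}}}{}{}}}}{}{}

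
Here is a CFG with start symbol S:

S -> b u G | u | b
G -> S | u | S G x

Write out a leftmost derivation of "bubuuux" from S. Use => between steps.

S => buG   [S -> b u G]
buG => buSGx   [G -> S G x]
buSGx => bubuGGx   [S -> b u G]
bubuGGx => bubuSGx   [G -> S]
bubuSGx => bubuuGx   [S -> u]
bubuuGx => bubuuSx   [G -> S]
bubuuSx => bubuuux   [S -> u]

S=>buG=>buSGx=>bubuGGx=>bubuSGx=>bubuuGx=>bubuuSx=>bubuuux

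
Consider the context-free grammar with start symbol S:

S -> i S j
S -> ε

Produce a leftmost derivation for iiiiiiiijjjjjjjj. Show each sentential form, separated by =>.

S => iSj => iiSjj => iiiSjjj => iiiiSjjjj => iiiiiSjjjjj => iiiiiiSjjjjjj => iiiiiiiSjjjjjjj => iiiiiiiiSjjjjjjjj => iiiiiiiijjjjjjjj

S => iSj   [S -> i S j]
iSj => iiSjj   [S -> i S j]
iiSjj => iiiSjjj   [S -> i S j]
iiiSjjj => iiiiSjjjj   [S -> i S j]
iiiiSjjjj => iiiiiSjjjjj   [S -> i S j]
iiiiiSjjjjj => iiiiiiSjjjjjj   [S -> i S j]
iiiiiiSjjjjjj => iiiiiiiSjjjjjjj   [S -> i S j]
iiiiiiiSjjjjjjj => iiiiiiiiSjjjjjjjj   [S -> i S j]
iiiiiiiiSjjjjjjjj => iiiiiiiijjjjjjjj   [S -> ε]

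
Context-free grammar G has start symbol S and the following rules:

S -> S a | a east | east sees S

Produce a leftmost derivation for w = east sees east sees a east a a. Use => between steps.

S => east sees S => east sees S a => east sees east sees S a => east sees east sees S a a => east sees east sees a east a a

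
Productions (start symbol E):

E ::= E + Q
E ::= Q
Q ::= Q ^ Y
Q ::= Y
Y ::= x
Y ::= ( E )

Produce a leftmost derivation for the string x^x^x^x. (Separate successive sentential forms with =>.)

E => Q => Q^Y => Q^Y^Y => Q^Y^Y^Y => Y^Y^Y^Y => x^Y^Y^Y => x^x^Y^Y => x^x^x^Y => x^x^x^x

E => Q   [E ::= Q]
Q => Q^Y   [Q ::= Q ^ Y]
Q^Y => Q^Y^Y   [Q ::= Q ^ Y]
Q^Y^Y => Q^Y^Y^Y   [Q ::= Q ^ Y]
Q^Y^Y^Y => Y^Y^Y^Y   [Q ::= Y]
Y^Y^Y^Y => x^Y^Y^Y   [Y ::= x]
x^Y^Y^Y => x^x^Y^Y   [Y ::= x]
x^x^Y^Y => x^x^x^Y   [Y ::= x]
x^x^x^Y => x^x^x^x   [Y ::= x]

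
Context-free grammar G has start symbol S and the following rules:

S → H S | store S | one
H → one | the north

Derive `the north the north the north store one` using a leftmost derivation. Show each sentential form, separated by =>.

S => H S => the north S => the north H S => the north the north S => the north the north H S => the north the north the north S => the north the north the north store S => the north the north the north store one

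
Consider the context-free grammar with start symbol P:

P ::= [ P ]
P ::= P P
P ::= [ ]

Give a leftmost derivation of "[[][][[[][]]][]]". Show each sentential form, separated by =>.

P => [P]   [P ::= [ P ]]
[P] => [PP]   [P ::= P P]
[PP] => [PPP]   [P ::= P P]
[PPP] => [[]PP]   [P ::= [ ]]
[[]PP] => [[][]P]   [P ::= [ ]]
[[][]P] => [[][]PP]   [P ::= P P]
[[][]PP] => [[][][P]P]   [P ::= [ P ]]
[[][][P]P] => [[][][[P]]P]   [P ::= [ P ]]
[[][][[P]]P] => [[][][[PP]]P]   [P ::= P P]
[[][][[PP]]P] => [[][][[[]P]]P]   [P ::= [ ]]
[[][][[[]P]]P] => [[][][[[][]]]P]   [P ::= [ ]]
[[][][[[][]]]P] => [[][][[[][]]][]]   [P ::= [ ]]

P => [P] => [PP] => [PPP] => [[]PP] => [[][]P] => [[][]PP] => [[][][P]P] => [[][][[P]]P] => [[][][[PP]]P] => [[][][[[]P]]P] => [[][][[[][]]]P] => [[][][[[][]]][]]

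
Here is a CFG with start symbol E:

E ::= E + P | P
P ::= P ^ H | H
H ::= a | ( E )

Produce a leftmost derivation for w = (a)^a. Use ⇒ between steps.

E ⇒ P   [E ::= P]
P ⇒ P^H   [P ::= P ^ H]
P^H ⇒ H^H   [P ::= H]
H^H ⇒ (E)^H   [H ::= ( E )]
(E)^H ⇒ (P)^H   [E ::= P]
(P)^H ⇒ (H)^H   [P ::= H]
(H)^H ⇒ (a)^H   [H ::= a]
(a)^H ⇒ (a)^a   [H ::= a]

E⇒P⇒P^H⇒H^H⇒(E)^H⇒(P)^H⇒(H)^H⇒(a)^H⇒(a)^a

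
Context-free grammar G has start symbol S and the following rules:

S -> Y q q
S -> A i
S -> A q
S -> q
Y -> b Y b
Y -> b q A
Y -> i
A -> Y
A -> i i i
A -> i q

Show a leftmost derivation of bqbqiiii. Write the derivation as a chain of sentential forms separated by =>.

S => Ai => Yi => bqAi => bqYi => bqbqAi => bqbqiiii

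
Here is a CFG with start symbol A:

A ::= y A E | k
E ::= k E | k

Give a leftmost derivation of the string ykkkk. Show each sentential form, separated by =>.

A => yAE => ykE => ykkE => ykkkE => ykkkk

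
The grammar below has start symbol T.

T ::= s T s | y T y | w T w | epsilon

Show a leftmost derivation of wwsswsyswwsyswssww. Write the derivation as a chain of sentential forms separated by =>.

T => wTw => wwTww => wwsTsww => wwssTssww => wwsswTwssww => wwsswsTswssww => wwsswsyTyswssww => wwsswsysTsyswssww => wwsswsyswTwsyswssww => wwsswsyswwsyswssww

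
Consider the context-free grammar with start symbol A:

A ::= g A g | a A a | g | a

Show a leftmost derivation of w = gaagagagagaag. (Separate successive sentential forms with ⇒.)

A ⇒ gAg   [A ::= g A g]
gAg ⇒ gaAag   [A ::= a A a]
gaAag ⇒ gaaAaag   [A ::= a A a]
gaaAaag ⇒ gaagAgaag   [A ::= g A g]
gaagAgaag ⇒ gaagaAagaag   [A ::= a A a]
gaagaAagaag ⇒ gaagagAgagaag   [A ::= g A g]
gaagagAgagaag ⇒ gaagagagagaag   [A ::= a]

A ⇒ gAg ⇒ gaAag ⇒ gaaAaag ⇒ gaagAgaag ⇒ gaagaAagaag ⇒ gaagagAgagaag ⇒ gaagagagagaag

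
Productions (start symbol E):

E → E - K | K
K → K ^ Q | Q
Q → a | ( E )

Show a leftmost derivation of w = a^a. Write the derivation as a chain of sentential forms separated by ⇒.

E ⇒ K ⇒ K^Q ⇒ Q^Q ⇒ a^Q ⇒ a^a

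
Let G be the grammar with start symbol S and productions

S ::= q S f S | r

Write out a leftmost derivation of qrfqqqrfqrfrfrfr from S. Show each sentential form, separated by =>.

S => qSfS => qrfS => qrfqSfS => qrfqqSfSfS => qrfqqqSfSfSfS => qrfqqqrfSfSfS => qrfqqqrfqSfSfSfS => qrfqqqrfqrfSfSfS => qrfqqqrfqrfrfSfS => qrfqqqrfqrfrfrfS => qrfqqqrfqrfrfrfr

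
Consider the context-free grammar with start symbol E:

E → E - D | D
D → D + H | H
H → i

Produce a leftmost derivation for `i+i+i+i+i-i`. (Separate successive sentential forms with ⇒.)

E⇒E-D⇒D-D⇒D+H-D⇒D+H+H-D⇒D+H+H+H-D⇒D+H+H+H+H-D⇒H+H+H+H+H-D⇒i+H+H+H+H-D⇒i+i+H+H+H-D⇒i+i+i+H+H-D⇒i+i+i+i+H-D⇒i+i+i+i+i-D⇒i+i+i+i+i-H⇒i+i+i+i+i-i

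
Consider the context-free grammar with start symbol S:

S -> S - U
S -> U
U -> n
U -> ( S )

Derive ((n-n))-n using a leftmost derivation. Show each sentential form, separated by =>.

S => S-U => U-U => (S)-U => (U)-U => ((S))-U => ((S-U))-U => ((U-U))-U => ((n-U))-U => ((n-n))-U => ((n-n))-n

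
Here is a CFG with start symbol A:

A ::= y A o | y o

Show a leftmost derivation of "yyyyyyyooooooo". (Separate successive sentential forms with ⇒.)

A ⇒ yAo ⇒ yyAoo ⇒ yyyAooo ⇒ yyyyAoooo ⇒ yyyyyAooooo ⇒ yyyyyyAoooooo ⇒ yyyyyyyooooooo

A ⇒ yAo   [A ::= y A o]
yAo ⇒ yyAoo   [A ::= y A o]
yyAoo ⇒ yyyAooo   [A ::= y A o]
yyyAooo ⇒ yyyyAoooo   [A ::= y A o]
yyyyAoooo ⇒ yyyyyAooooo   [A ::= y A o]
yyyyyAooooo ⇒ yyyyyyAoooooo   [A ::= y A o]
yyyyyyAoooooo ⇒ yyyyyyyooooooo   [A ::= y o]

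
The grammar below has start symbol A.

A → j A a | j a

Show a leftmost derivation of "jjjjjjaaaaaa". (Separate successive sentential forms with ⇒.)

A ⇒ jAa ⇒ jjAaa ⇒ jjjAaaa ⇒ jjjjAaaaa ⇒ jjjjjAaaaaa ⇒ jjjjjjaaaaaa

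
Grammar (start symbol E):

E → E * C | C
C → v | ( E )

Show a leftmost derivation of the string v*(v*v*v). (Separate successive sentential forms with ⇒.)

E ⇒ E*C ⇒ C*C ⇒ v*C ⇒ v*(E) ⇒ v*(E*C) ⇒ v*(E*C*C) ⇒ v*(C*C*C) ⇒ v*(v*C*C) ⇒ v*(v*v*C) ⇒ v*(v*v*v)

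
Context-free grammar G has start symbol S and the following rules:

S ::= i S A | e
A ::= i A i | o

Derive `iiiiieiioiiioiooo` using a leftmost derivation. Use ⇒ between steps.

S ⇒ iSA   [S ::= i S A]
iSA ⇒ iiSAA   [S ::= i S A]
iiSAA ⇒ iiiSAAA   [S ::= i S A]
iiiSAAA ⇒ iiiiSAAAA   [S ::= i S A]
iiiiSAAAA ⇒ iiiiiSAAAAA   [S ::= i S A]
iiiiiSAAAAA ⇒ iiiiieAAAAA   [S ::= e]
iiiiieAAAAA ⇒ iiiiieiAiAAAA   [A ::= i A i]
iiiiieiAiAAAA ⇒ iiiiieiiAiiAAAA   [A ::= i A i]
iiiiieiiAiiAAAA ⇒ iiiiieiioiiAAAA   [A ::= o]
iiiiieiioiiAAAA ⇒ iiiiieiioiiiAiAAA   [A ::= i A i]
iiiiieiioiiiAiAAA ⇒ iiiiieiioiiioiAAA   [A ::= o]
iiiiieiioiiioiAAA ⇒ iiiiieiioiiioioAA   [A ::= o]
iiiiieiioiiioioAA ⇒ iiiiieiioiiioiooA   [A ::= o]
iiiiieiioiiioiooA ⇒ iiiiieiioiiioiooo   [A ::= o]

S ⇒ iSA ⇒ iiSAA ⇒ iiiSAAA ⇒ iiiiSAAAA ⇒ iiiiiSAAAAA ⇒ iiiiieAAAAA ⇒ iiiiieiAiAAAA ⇒ iiiiieiiAiiAAAA ⇒ iiiiieiioiiAAAA ⇒ iiiiieiioiiiAiAAA ⇒ iiiiieiioiiioiAAA ⇒ iiiiieiioiiioioAA ⇒ iiiiieiioiiioiooA ⇒ iiiiieiioiiioiooo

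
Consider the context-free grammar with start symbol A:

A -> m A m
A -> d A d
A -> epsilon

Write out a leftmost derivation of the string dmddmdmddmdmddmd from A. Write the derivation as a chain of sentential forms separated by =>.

A => dAd => dmAmd => dmdAdmd => dmddAddmd => dmddmAmddmd => dmddmdAdmddmd => dmddmdmAmdmddmd => dmddmdmdAdmdmddmd => dmddmdmddmdmddmd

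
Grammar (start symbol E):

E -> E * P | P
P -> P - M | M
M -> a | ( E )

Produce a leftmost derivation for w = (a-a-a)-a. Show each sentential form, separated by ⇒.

E ⇒ P   [E -> P]
P ⇒ P-M   [P -> P - M]
P-M ⇒ M-M   [P -> M]
M-M ⇒ (E)-M   [M -> ( E )]
(E)-M ⇒ (P)-M   [E -> P]
(P)-M ⇒ (P-M)-M   [P -> P - M]
(P-M)-M ⇒ (P-M-M)-M   [P -> P - M]
(P-M-M)-M ⇒ (M-M-M)-M   [P -> M]
(M-M-M)-M ⇒ (a-M-M)-M   [M -> a]
(a-M-M)-M ⇒ (a-a-M)-M   [M -> a]
(a-a-M)-M ⇒ (a-a-a)-M   [M -> a]
(a-a-a)-M ⇒ (a-a-a)-a   [M -> a]

E ⇒ P ⇒ P-M ⇒ M-M ⇒ (E)-M ⇒ (P)-M ⇒ (P-M)-M ⇒ (P-M-M)-M ⇒ (M-M-M)-M ⇒ (a-M-M)-M ⇒ (a-a-M)-M ⇒ (a-a-a)-M ⇒ (a-a-a)-a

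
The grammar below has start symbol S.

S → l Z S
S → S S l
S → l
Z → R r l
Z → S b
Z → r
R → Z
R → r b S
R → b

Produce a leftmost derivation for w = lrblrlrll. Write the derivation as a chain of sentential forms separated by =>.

S=>lZS=>lRrlS=>lZrlS=>lRrlrlS=>lrbSrlrlS=>lrblrlrlS=>lrblrlrll

S => lZS   [S → l Z S]
lZS => lRrlS   [Z → R r l]
lRrlS => lZrlS   [R → Z]
lZrlS => lRrlrlS   [Z → R r l]
lRrlrlS => lrbSrlrlS   [R → r b S]
lrbSrlrlS => lrblrlrlS   [S → l]
lrblrlrlS => lrblrlrll   [S → l]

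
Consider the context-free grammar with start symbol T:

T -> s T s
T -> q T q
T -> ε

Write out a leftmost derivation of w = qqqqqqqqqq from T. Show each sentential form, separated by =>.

T => qTq => qqTqq => qqqTqqq => qqqqTqqqq => qqqqqTqqqqq => qqqqqqqqqq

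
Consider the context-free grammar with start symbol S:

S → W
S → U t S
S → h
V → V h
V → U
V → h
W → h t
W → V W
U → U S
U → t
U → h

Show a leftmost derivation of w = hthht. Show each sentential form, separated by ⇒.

S ⇒ W ⇒ VW ⇒ hW ⇒ hVW ⇒ hUW ⇒ htW ⇒ htVW ⇒ hthW ⇒ hthht

S ⇒ W   [S → W]
W ⇒ VW   [W → V W]
VW ⇒ hW   [V → h]
hW ⇒ hVW   [W → V W]
hVW ⇒ hUW   [V → U]
hUW ⇒ htW   [U → t]
htW ⇒ htVW   [W → V W]
htVW ⇒ hthW   [V → h]
hthW ⇒ hthht   [W → h t]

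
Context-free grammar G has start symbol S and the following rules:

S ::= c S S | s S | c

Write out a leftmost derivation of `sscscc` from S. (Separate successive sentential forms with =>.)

S => sS   [S ::= s S]
sS => ssS   [S ::= s S]
ssS => sscSS   [S ::= c S S]
sscSS => sscsSS   [S ::= s S]
sscsSS => sscscS   [S ::= c]
sscscS => sscscc   [S ::= c]

S => sS => ssS => sscSS => sscsSS => sscscS => sscscc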